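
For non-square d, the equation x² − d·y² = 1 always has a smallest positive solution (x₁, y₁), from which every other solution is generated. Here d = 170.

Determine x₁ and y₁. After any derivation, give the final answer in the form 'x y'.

[13; 26] for √170; ℓ=1 ⇒ convergent index 1
k=0  a_k=13  p_k/q_k = 13/1
k=1  a_k=26  p_k/q_k = 339/26
(x₁, y₁) = (339, 26);  339² − 170·26² = 1 ✓

339 26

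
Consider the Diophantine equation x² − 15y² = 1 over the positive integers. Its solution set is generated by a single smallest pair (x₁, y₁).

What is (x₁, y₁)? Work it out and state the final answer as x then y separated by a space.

4 1

[3; 1,6] for √15; ℓ=2 ⇒ convergent index 1
a_0=3:  p_0=3·1+0=3,  q_0=3·0+1=1
a_1=1:  p_1=1·3+1=4,  q_1=1·1+0=1
fundamental: x₁=4, y₁=1  (since 16 − 15·1 = 1)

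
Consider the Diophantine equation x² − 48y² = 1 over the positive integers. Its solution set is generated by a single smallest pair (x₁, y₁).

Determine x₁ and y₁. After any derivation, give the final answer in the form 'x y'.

√48 → a₀=6, period (1,12); ℓ=2 even so k=1
i=0: a=6 ⇒ p=6, q=1
i=1: a=1 ⇒ p=7, q=1
(x₁, y₁) = (7, 1);  7² − 48·1² = 1 ✓

7 1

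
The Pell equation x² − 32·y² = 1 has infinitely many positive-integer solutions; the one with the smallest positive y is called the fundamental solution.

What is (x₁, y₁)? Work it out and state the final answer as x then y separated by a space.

17 3

[5; 1,1,1,10] for √32; ℓ=4 ⇒ convergent index 3
a_0=5:  p_0=5·1+0=5,  q_0=5·0+1=1
…
a_2=1:  p_2=1·6+5=11,  q_2=1·1+1=2
a_3=1:  p_3=1·11+6=17,  q_3=1·2+1=3
(x₁, y₁) = (17, 3);  17² − 32·3² = 1 ✓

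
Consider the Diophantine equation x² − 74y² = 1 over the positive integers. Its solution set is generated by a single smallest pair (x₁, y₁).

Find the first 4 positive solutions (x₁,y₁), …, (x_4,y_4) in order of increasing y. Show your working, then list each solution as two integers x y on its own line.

3699 430
27365201 3181140
202447753299 23534073290
1497708451540801 174105071018280

√74 = [8; 1,1,1,1,16, …], period ℓ=5 (odd) → k=9
a_0=8:  p_0=8·1+0=8,  q_0=8·0+1=1
…
a_2=1:  p_2=1·9+8=17,  q_2=1·1+1=2
a_3=1:  p_3=1·17+9=26,  q_3=1·2+1=3
…
a_5=16:  p_5=16·43+26=714,  q_5=16·5+3=83
a_6=1:  p_6=1·714+43=757,  q_6=1·83+5=88
…
a_8=1:  p_8=1·1471+757=2228,  q_8=1·171+88=259
a_9=1:  p_9=1·2228+1471=3699,  q_9=1·259+171=430
(x₁, y₁) = (3699, 430);  3699² − 74·430² = 1 ✓
(3699+430√74)^2 = 27365201 + 3181140√74
(3699+430√74)^3 = 202447753299 + 23534073290√74
(3699+430√74)^4 = 1497708451540801 + 174105071018280√74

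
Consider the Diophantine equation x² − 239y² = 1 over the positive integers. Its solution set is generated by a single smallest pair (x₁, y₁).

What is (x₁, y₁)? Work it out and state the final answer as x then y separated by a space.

6195120 400729

√239 → a₀=15, period (2,5,1,2,4,15,4,2,1,5,2,30); ℓ=12 even so k=11
k=0  a_k=15  p_k/q_k = 15/1
k=1  a_k=2  p_k/q_k = 31/2
k=2  a_k=5  p_k/q_k = 170/11
k=3  a_k=1  p_k/q_k = 201/13
k=4  a_k=2  p_k/q_k = 572/37
k=5  a_k=4  p_k/q_k = 2489/161
k=6  a_k=15  p_k/q_k = 37907/2452
k=7  a_k=4  p_k/q_k = 154117/9969
k=8  a_k=2  p_k/q_k = 346141/22390
k=9  a_k=1  p_k/q_k = 500258/32359
k=10  a_k=5  p_k/q_k = 2847431/184185
k=11  a_k=2  p_k/q_k = 6195120/400729
→ (6195120, 400729).  Check: 6195120²=38379511814400, 239·400729²=38379511814399, difference 1.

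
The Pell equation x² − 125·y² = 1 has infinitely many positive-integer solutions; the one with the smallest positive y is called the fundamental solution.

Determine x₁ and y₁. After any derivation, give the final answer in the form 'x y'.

930249 83204

[11; 5,1,1,5,22] for √125; ℓ=5 ⇒ convergent index 9
k=0  a_k=11  p_k/q_k = 11/1
…
k=8  a_k=1  p_k/q_k = 167761/15005
k=9  a_k=5  p_k/q_k = 930249/83204
(x₁, y₁) = (930249, 83204);  930249² − 125·83204² = 1 ✓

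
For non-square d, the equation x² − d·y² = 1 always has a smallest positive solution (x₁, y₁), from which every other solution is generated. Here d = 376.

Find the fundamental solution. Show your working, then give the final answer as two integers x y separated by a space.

2143295 110532

d=376: √d = [19; 2,1,1,3,1,…,1,2,38] (ℓ=16, even), read p_15/q_15
a_0=19:  p_0=19·1+0=19,  q_0=19·0+1=1
…
a_2=1:  p_2=1·39+19=58,  q_2=1·2+1=3
…
a_4=3:  p_4=3·97+58=349,  q_4=3·5+3=18
…
a_6=2:  p_6=2·446+349=1241,  q_6=2·23+18=64
…
a_10=2:  p_10=2·28834+12953=70621,  q_10=2·1487+668=3642
a_11=1:  p_11=1·70621+28834=99455,  q_11=1·3642+1487=5129
a_12=3:  p_12=3·99455+70621=368986,  q_12=3·5129+3642=19029
a_13=1:  p_13=1·368986+99455=468441,  q_13=1·19029+5129=24158
a_14=1:  p_14=1·468441+368986=837427,  q_14=1·24158+19029=43187
a_15=2:  p_15=2·837427+468441=2143295,  q_15=2·43187+24158=110532
→ (2143295, 110532).  Check: 2143295²=4593713457025, 376·110532²=4593713457024, difference 1.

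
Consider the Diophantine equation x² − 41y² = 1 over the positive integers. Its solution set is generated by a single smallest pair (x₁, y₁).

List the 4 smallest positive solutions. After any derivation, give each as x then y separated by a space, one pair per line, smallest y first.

2049 320
8396801 1311360
34410088449 5373952960
141012534067201 22022457918720

√41 → a₀=6, period (2,2,12); ℓ=3 odd so k=5
a_0=6:  p_0=6·1+0=6,  q_0=6·0+1=1
…
a_2=2:  p_2=2·13+6=32,  q_2=2·2+1=5
…
a_4=2:  p_4=2·397+32=826,  q_4=2·62+5=129
a_5=2:  p_5=2·826+397=2049,  q_5=2·129+62=320
(x₁, y₁) = (2049, 320);  2049² − 41·320² = 1 ✓
(x_2, y_2) = (2049·2049 + 41·320·320, 2049·320 + 320·2049) = (8396801, 1311360)
(x_3, y_3) = (2049·8396801 + 41·320·1311360, 2049·1311360 + 320·8396801) = (34410088449, 5373952960)
(x_4, y_4) = (2049·34410088449 + 41·320·5373952960, 2049·5373952960 + 320·34410088449) = (141012534067201, 22022457918720)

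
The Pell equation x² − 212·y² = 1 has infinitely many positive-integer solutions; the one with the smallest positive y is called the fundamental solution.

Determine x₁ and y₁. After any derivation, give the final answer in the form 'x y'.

66249 4550

d=212: √d = [14; 1,1,3,1,1,…,1,1,28] (ℓ=14, even), read p_13/q_13
step 0: (14, 1)  from 14·(1,0) + (0,1)
step 1: (15, 1)  from 1·(14,1) + (1,0)
…
step 4: (131, 9)  from 1·(102,7) + (29,2)
step 5: (233, 16)  from 1·(131,9) + (102,7)
…
step 7: (2417, 166)  from 6·(364,25) + (233,16)
…
step 11: (29135, 2001)  from 3·(7979,548) + (5198,357)
step 12: (37114, 2549)  from 1·(29135,2001) + (7979,548)
step 13: (66249, 4550)  from 1·(37114,2549) + (29135,2001)
(x₁, y₁) = (66249, 4550);  66249² − 212·4550² = 1 ✓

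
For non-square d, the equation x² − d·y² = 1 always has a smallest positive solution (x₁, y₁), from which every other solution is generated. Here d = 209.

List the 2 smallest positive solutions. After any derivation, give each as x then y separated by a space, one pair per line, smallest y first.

46551 3220
4333991201 299788440

[14; 2,5,3,2,3,5,2,28] for √209; ℓ=8 ⇒ convergent index 7
step 0: (14, 1)  from 14·(1,0) + (0,1)
step 1: (29, 2)  from 2·(14,1) + (1,0)
step 2: (159, 11)  from 5·(29,2) + (14,1)
step 3: (506, 35)  from 3·(159,11) + (29,2)
step 4: (1171, 81)  from 2·(506,35) + (159,11)
step 5: (4019, 278)  from 3·(1171,81) + (506,35)
step 6: (21266, 1471)  from 5·(4019,278) + (1171,81)
step 7: (46551, 3220)  from 2·(21266,1471) + (4019,278)
→ (46551, 3220).  Check: 46551²=2166995601, 209·3220²=2166995600, difference 1.
k=2:  x_2 = 46551·46551+209·3220·3220 = 4333991201,  y_2 = 46551·3220+3220·46551 = 299788440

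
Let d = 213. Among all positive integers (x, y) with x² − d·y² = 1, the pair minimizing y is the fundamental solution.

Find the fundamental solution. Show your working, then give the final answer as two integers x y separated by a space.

194399 13320

√213 → a₀=14, period (1,1,2,6,1,8,1,6,2,1,1,28); ℓ=12 even so k=11
step 0: (14, 1)  from 14·(1,0) + (0,1)
step 1: (15, 1)  from 1·(14,1) + (1,0)
…
step 5: (540, 37)  from 1·(467,32) + (73,5)
…
step 10: (115574, 7919)  from 1·(78825,5401) + (36749,2518)
step 11: (194399, 13320)  from 1·(115574,7919) + (78825,5401)
→ (194399, 13320).  Check: 194399²=37790971201, 213·13320²=37790971200, difference 1.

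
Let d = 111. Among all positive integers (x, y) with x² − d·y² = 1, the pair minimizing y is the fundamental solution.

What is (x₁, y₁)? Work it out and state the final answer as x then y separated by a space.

d=111: √d = [10; 1,1,6,1,1,20] (ℓ=6, even), read p_5/q_5
k=0  a_k=10  p_k/q_k = 10/1
k=1  a_k=1  p_k/q_k = 11/1
k=2  a_k=1  p_k/q_k = 21/2
…
k=4  a_k=1  p_k/q_k = 158/15
k=5  a_k=1  p_k/q_k = 295/28
(x₁, y₁) = (295, 28);  295² − 111·28² = 1 ✓

295 28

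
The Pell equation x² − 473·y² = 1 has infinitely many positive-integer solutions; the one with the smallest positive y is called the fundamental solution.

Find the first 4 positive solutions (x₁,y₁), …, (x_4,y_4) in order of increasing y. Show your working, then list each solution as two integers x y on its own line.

87 4
15137 696
2633751 121100
458257537 21070704

√473 = [21; 1,2,1,42, …], period ℓ=4 (even) → k=3
step 0: (21, 1)  from 21·(1,0) + (0,1)
…
step 2: (65, 3)  from 2·(22,1) + (21,1)
step 3: (87, 4)  from 1·(65,3) + (22,1)
fundamental: x₁=87, y₁=4  (since 7569 − 473·16 = 1)
(87+4√473)^2 = 15137 + 696√473
(87+4√473)^3 = 2633751 + 121100√473
(87+4√473)^4 = 458257537 + 21070704√473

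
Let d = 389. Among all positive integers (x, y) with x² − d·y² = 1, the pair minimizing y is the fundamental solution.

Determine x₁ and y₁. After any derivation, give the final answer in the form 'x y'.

3287049 166660

√389 = [19; 1,2,1,1,1,1,2,1,38, …], period ℓ=9 (odd) → k=17
a_0=19:  p_0=19·1+0=19,  q_0=19·0+1=1
…
a_2=2:  p_2=2·20+19=59,  q_2=2·1+1=3
…
a_4=1:  p_4=1·79+59=138,  q_4=1·4+3=7
…
a_7=2:  p_7=2·355+217=927,  q_7=2·18+11=47
…
a_11=2:  p_11=2·50925+49643=151493,  q_11=2·2582+2517=7681
…
a_13=1:  p_13=1·202418+151493=353911,  q_13=1·10263+7681=17944
…
a_16=2:  p_16=2·910240+556329=2376809,  q_16=2·46151+28207=120509
a_17=1:  p_17=1·2376809+910240=3287049,  q_17=1·120509+46151=166660
→ (3287049, 166660).  Check: 3287049²=10804691128401, 389·166660²=10804691128400, difference 1.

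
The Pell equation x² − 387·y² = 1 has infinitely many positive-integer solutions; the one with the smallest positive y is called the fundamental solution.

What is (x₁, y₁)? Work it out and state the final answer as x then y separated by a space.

[19; 1,2,19,2,1,38] for √387; ℓ=6 ⇒ convergent index 5
a_0=19:  p_0=19·1+0=19,  q_0=19·0+1=1
a_1=1:  p_1=1·19+1=20,  q_1=1·1+0=1
…
a_4=2:  p_4=2·1141+59=2341,  q_4=2·58+3=119
a_5=1:  p_5=1·2341+1141=3482,  q_5=1·119+58=177
(x₁, y₁) = (3482, 177);  3482² − 387·177² = 1 ✓

3482 177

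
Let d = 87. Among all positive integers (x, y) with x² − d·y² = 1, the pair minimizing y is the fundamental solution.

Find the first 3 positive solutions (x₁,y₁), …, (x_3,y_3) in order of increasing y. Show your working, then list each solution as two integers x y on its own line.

d=87: √d = [9; 3,18] (ℓ=2, even), read p_1/q_1
a_0=9:  p_0=9·1+0=9,  q_0=9·0+1=1
a_1=3:  p_1=3·9+1=28,  q_1=3·1+0=3
fundamental: x₁=28, y₁=3  (since 784 − 87·9 = 1)
k=2:  x_2 = 28·28+87·3·3 = 1567,  y_2 = 28·3+3·28 = 168
k=3:  x_3 = 28·1567+87·3·168 = 87724,  y_3 = 28·168+3·1567 = 9405

28 3
1567 168
87724 9405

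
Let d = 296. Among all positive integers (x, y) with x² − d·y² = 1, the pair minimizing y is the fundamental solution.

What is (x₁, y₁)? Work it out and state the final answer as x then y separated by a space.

3699 215

d=296: √d = [17; 4,1,7,1,4,34] (ℓ=6, even), read p_5/q_5
step 0: (17, 1)  from 17·(1,0) + (0,1)
step 1: (69, 4)  from 4·(17,1) + (1,0)
…
step 3: (671, 39)  from 7·(86,5) + (69,4)
step 4: (757, 44)  from 1·(671,39) + (86,5)
step 5: (3699, 215)  from 4·(757,44) + (671,39)
(x₁, y₁) = (3699, 215);  3699² − 296·215² = 1 ✓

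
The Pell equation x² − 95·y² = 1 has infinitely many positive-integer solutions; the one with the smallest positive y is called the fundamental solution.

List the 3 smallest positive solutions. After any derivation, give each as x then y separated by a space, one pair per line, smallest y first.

39 4
3041 312
237159 24332

[9; 1,2,1,18] for √95; ℓ=4 ⇒ convergent index 3
a_0=9:  p_0=9·1+0=9,  q_0=9·0+1=1
a_1=1:  p_1=1·9+1=10,  q_1=1·1+0=1
a_2=2:  p_2=2·10+9=29,  q_2=2·1+1=3
a_3=1:  p_3=1·29+10=39,  q_3=1·3+1=4
fundamental: x₁=39, y₁=4  (since 1521 − 95·16 = 1)
n=2: (39,4)∘(39,4) = (39·39+95·4·4, 39·4+4·39) = (3041,312)
n=3: (3041,312)∘(39,4) = (39·3041+95·4·312, 39·312+4·3041) = (237159,24332)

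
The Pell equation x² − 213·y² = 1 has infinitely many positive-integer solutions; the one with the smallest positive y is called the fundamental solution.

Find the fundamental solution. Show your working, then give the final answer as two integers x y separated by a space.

√213 = [14; 1,1,2,6,1,8,1,6,2,1,1,28, …], period ℓ=12 (even) → k=11
a_0=14:  p_0=14·1+0=14,  q_0=14·0+1=1
a_1=1:  p_1=1·14+1=15,  q_1=1·1+0=1
a_2=1:  p_2=1·15+14=29,  q_2=1·1+1=2
a_3=2:  p_3=2·29+15=73,  q_3=2·2+1=5
a_4=6:  p_4=6·73+29=467,  q_4=6·5+2=32
a_5=1:  p_5=1·467+73=540,  q_5=1·32+5=37
a_6=8:  p_6=8·540+467=4787,  q_6=8·37+32=328
…
a_8=6:  p_8=6·5327+4787=36749,  q_8=6·365+328=2518
a_9=2:  p_9=2·36749+5327=78825,  q_9=2·2518+365=5401
a_10=1:  p_10=1·78825+36749=115574,  q_10=1·5401+2518=7919
a_11=1:  p_11=1·115574+78825=194399,  q_11=1·7919+5401=13320
(x₁, y₁) = (194399, 13320);  194399² − 213·13320² = 1 ✓

194399 13320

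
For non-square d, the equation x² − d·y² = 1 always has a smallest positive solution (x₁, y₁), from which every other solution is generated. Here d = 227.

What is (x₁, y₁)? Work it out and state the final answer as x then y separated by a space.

√227 → a₀=15, period (15,30); ℓ=2 even so k=1
step 0: (15, 1)  from 15·(1,0) + (0,1)
step 1: (226, 15)  from 15·(15,1) + (1,0)
→ (226, 15).  Check: 226²=51076, 227·15²=51075, difference 1.

226 15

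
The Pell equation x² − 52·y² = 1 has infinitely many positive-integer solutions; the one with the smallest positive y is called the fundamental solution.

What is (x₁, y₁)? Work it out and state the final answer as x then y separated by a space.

649 90

[7; 4,1,2,1,4,14] for √52; ℓ=6 ⇒ convergent index 5
k=0  a_k=7  p_k/q_k = 7/1
…
k=3  a_k=2  p_k/q_k = 101/14
k=4  a_k=1  p_k/q_k = 137/19
k=5  a_k=4  p_k/q_k = 649/90
fundamental: x₁=649, y₁=90  (since 421201 − 52·8100 = 1)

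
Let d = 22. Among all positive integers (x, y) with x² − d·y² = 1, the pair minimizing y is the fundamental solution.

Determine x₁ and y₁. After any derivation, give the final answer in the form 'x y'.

√22 = [4; 1,2,4,2,1,8, …], period ℓ=6 (even) → k=5
i=0: a=4 ⇒ p=4, q=1
…
i=2: a=2 ⇒ p=14, q=3
…
i=4: a=2 ⇒ p=136, q=29
i=5: a=1 ⇒ p=197, q=42
fundamental: x₁=197, y₁=42  (since 38809 − 22·1764 = 1)

197 42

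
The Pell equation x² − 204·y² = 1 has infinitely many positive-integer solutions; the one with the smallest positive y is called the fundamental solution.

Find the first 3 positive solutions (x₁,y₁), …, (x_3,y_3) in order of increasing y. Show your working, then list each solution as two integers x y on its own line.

4999 350
49980001 3499300
499700044999 34986001050

[14; 3,1,1,6,1,1,3,28] for √204; ℓ=8 ⇒ convergent index 7
k=0  a_k=14  p_k/q_k = 14/1
…
k=4  a_k=6  p_k/q_k = 657/46
k=5  a_k=1  p_k/q_k = 757/53
k=6  a_k=1  p_k/q_k = 1414/99
k=7  a_k=3  p_k/q_k = 4999/350
fundamental: x₁=4999, y₁=350  (since 24990001 − 204·122500 = 1)
(4999+350√204)^2 = 49980001 + 3499300√204
(4999+350√204)^3 = 499700044999 + 34986001050√204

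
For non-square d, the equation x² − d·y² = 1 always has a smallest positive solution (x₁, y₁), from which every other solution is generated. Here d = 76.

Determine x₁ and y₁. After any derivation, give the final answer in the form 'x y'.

[8; 1,2,1,1,5,4,5,1,1,2,1,16] for √76; ℓ=12 ⇒ convergent index 11
a_0=8:  p_0=8·1+0=8,  q_0=8·0+1=1
…
a_3=1:  p_3=1·26+9=35,  q_3=1·3+1=4
a_4=1:  p_4=1·35+26=61,  q_4=1·4+3=7
a_5=5:  p_5=5·61+35=340,  q_5=5·7+4=39
a_6=4:  p_6=4·340+61=1421,  q_6=4·39+7=163
a_7=5:  p_7=5·1421+340=7445,  q_7=5·163+39=854
…
a_9=1:  p_9=1·8866+7445=16311,  q_9=1·1017+854=1871
a_10=2:  p_10=2·16311+8866=41488,  q_10=2·1871+1017=4759
a_11=1:  p_11=1·41488+16311=57799,  q_11=1·4759+1871=6630
→ (57799, 6630).  Check: 57799²=3340724401, 76·6630²=3340724400, difference 1.

57799 6630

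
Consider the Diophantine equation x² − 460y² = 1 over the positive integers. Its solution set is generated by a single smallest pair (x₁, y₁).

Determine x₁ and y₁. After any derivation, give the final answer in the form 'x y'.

√460 → a₀=21, period (2,4,3,1,2,10,2,1,3,4,2,42); ℓ=12 even so k=11
step 0: (21, 1)  from 21·(1,0) + (0,1)
step 1: (43, 2)  from 2·(21,1) + (1,0)
step 2: (193, 9)  from 4·(43,2) + (21,1)
step 3: (622, 29)  from 3·(193,9) + (43,2)
step 4: (815, 38)  from 1·(622,29) + (193,9)
step 5: (2252, 105)  from 2·(815,38) + (622,29)
step 6: (23335, 1088)  from 10·(2252,105) + (815,38)
step 7: (48922, 2281)  from 2·(23335,1088) + (2252,105)
…
step 10: (1135029, 52921)  from 4·(265693,12388) + (72257,3369)
step 11: (2535751, 118230)  from 2·(1135029,52921) + (265693,12388)
fundamental: x₁=2535751, y₁=118230  (since 6430033134001 − 460·13978332900 = 1)

2535751 118230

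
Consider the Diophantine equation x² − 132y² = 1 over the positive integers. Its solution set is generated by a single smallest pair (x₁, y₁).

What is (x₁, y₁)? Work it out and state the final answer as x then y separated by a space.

√132 → a₀=11, period (2,22); ℓ=2 even so k=1
a_0=11:  p_0=11·1+0=11,  q_0=11·0+1=1
a_1=2:  p_1=2·11+1=23,  q_1=2·1+0=2
→ (23, 2).  Check: 23²=529, 132·2²=528, difference 1.

23 2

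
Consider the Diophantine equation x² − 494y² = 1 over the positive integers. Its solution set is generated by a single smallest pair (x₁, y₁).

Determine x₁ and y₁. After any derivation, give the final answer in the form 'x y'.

√494 = [22; 4,2,2,1,2,1,2,2,4,44, …], period ℓ=10 (even) → k=9
i=0: a=22 ⇒ p=22, q=1
i=1: a=4 ⇒ p=89, q=4
i=2: a=2 ⇒ p=200, q=9
i=3: a=2 ⇒ p=489, q=22
i=4: a=1 ⇒ p=689, q=31
…
i=6: a=1 ⇒ p=2556, q=115
i=7: a=2 ⇒ p=6979, q=314
i=8: a=2 ⇒ p=16514, q=743
i=9: a=4 ⇒ p=73035, q=3286
→ (73035, 3286).  Check: 73035²=5334111225, 494·3286²=5334111224, difference 1.

73035 3286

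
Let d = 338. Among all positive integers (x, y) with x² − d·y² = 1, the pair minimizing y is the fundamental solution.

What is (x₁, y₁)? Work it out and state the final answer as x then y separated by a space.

114243 6214

d=338: √d = [18; 2,1,1,2,36] (ℓ=5, odd), read p_9/q_9
k=0  a_k=18  p_k/q_k = 18/1
…
k=4  a_k=2  p_k/q_k = 239/13
k=5  a_k=36  p_k/q_k = 8696/473
…
k=7  a_k=1  p_k/q_k = 26327/1432
k=8  a_k=1  p_k/q_k = 43958/2391
k=9  a_k=2  p_k/q_k = 114243/6214
fundamental: x₁=114243, y₁=6214  (since 13051463049 − 338·38613796 = 1)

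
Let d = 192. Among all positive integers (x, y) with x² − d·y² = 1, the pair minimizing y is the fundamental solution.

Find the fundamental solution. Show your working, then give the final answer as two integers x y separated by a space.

√192 = [13; 1,5,1,26, …], period ℓ=4 (even) → k=3
k=0  a_k=13  p_k/q_k = 13/1
k=1  a_k=1  p_k/q_k = 14/1
k=2  a_k=5  p_k/q_k = 83/6
k=3  a_k=1  p_k/q_k = 97/7
→ (97, 7).  Check: 97²=9409, 192·7²=9408, difference 1.

97 7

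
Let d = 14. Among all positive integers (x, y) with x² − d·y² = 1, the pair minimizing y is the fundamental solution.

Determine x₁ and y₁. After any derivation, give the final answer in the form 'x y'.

√14 = [3; 1,2,1,6, …], period ℓ=4 (even) → k=3
a_0=3:  p_0=3·1+0=3,  q_0=3·0+1=1
a_1=1:  p_1=1·3+1=4,  q_1=1·1+0=1
a_2=2:  p_2=2·4+3=11,  q_2=2·1+1=3
a_3=1:  p_3=1·11+4=15,  q_3=1·3+1=4
fundamental: x₁=15, y₁=4  (since 225 − 14·16 = 1)

15 4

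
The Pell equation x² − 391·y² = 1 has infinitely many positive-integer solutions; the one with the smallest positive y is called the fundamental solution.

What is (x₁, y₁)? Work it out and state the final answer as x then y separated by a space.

7338680 371133

√391 = [19; 1,3,2,2,1,…,3,1,38, …], period ℓ=16 (even) → k=15
k=0  a_k=19  p_k/q_k = 19/1
…
k=4  a_k=2  p_k/q_k = 435/22
k=5  a_k=1  p_k/q_k = 613/31
k=6  a_k=1  p_k/q_k = 1048/53
k=7  a_k=2  p_k/q_k = 2709/137
…
k=9  a_k=2  p_k/q_k = 107747/5449
…
k=11  a_k=1  p_k/q_k = 268013/13554
k=12  a_k=2  p_k/q_k = 696292/35213
…
k=14  a_k=3  p_k/q_k = 5678083/287153
k=15  a_k=1  p_k/q_k = 7338680/371133
→ (7338680, 371133).  Check: 7338680²=53856224142400, 391·371133²=53856224142399, difference 1.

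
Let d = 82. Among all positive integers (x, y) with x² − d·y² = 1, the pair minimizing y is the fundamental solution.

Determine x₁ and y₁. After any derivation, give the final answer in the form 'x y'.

√82 = [9; 18, …], period ℓ=1 (odd) → k=1
step 0: (9, 1)  from 9·(1,0) + (0,1)
step 1: (163, 18)  from 18·(9,1) + (1,0)
fundamental: x₁=163, y₁=18  (since 26569 − 82·324 = 1)

163 18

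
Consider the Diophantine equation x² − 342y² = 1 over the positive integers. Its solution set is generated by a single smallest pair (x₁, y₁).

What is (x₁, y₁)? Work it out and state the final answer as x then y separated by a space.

37 2

√342 → a₀=18, period (2,36); ℓ=2 even so k=1
i=0: a=18 ⇒ p=18, q=1
i=1: a=2 ⇒ p=37, q=2
fundamental: x₁=37, y₁=2  (since 1369 − 342·4 = 1)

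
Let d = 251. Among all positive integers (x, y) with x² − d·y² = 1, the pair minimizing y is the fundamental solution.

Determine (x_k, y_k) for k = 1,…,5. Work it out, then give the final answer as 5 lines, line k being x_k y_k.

3674890 231957
27009633024199 1704832919460
198514860608593651330 12530146894788486843
1459040552203802437039183201 92093823044376819996025080
10723627069776264560841239313394450 676869338735087333923490423995557

[15; 1,5,2,1,2,…,5,1,30] for √251; ℓ=14 ⇒ convergent index 13
a_0=15:  p_0=15·1+0=15,  q_0=15·0+1=1
…
a_2=5:  p_2=5·16+15=95,  q_2=5·1+1=6
a_3=2:  p_3=2·95+16=206,  q_3=2·6+1=13
…
a_7=15:  p_7=15·1917+808=29563,  q_7=15·121+51=1866
…
a_9=2:  p_9=2·61043+29563=151649,  q_9=2·3853+1866=9572
…
a_11=2:  p_11=2·212692+151649=577033,  q_11=2·13425+9572=36422
a_12=5:  p_12=5·577033+212692=3097857,  q_12=5·36422+13425=195535
a_13=1:  p_13=1·3097857+577033=3674890,  q_13=1·195535+36422=231957
(x₁, y₁) = (3674890, 231957);  3674890² − 251·231957² = 1 ✓
n=2: (3674890,231957)∘(3674890,231957) = (3674890·3674890+251·231957·231957, 3674890·231957+231957·3674890) = (27009633024199,1704832919460)
n=3: (27009633024199,1704832919460)∘(3674890,231957) = (3674890·27009633024199+251·231957·1704832919460, 3674890·1704832919460+231957·27009633024199) = (198514860608593651330,12530146894788486843)
n=4: (198514860608593651330,12530146894788486843)∘(3674890,231957) = (3674890·198514860608593651330+251·231957·12530146894788486843, 3674890·12530146894788486843+231957·198514860608593651330) = (1459040552203802437039183201,92093823044376819996025080)
n=5: (1459040552203802437039183201,92093823044376819996025080)∘(3674890,231957) = (3674890·1459040552203802437039183201+251·231957·92093823044376819996025080, 3674890·92093823044376819996025080+231957·1459040552203802437039183201) = (10723627069776264560841239313394450,676869338735087333923490423995557)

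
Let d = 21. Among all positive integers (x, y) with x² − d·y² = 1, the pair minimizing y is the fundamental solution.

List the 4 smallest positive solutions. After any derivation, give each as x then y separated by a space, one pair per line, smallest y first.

55 12
6049 1320
665335 145188
73180801 15969360

[4; 1,1,2,1,1,8] for √21; ℓ=6 ⇒ convergent index 5
step 0: (4, 1)  from 4·(1,0) + (0,1)
step 1: (5, 1)  from 1·(4,1) + (1,0)
…
step 3: (23, 5)  from 2·(9,2) + (5,1)
step 4: (32, 7)  from 1·(23,5) + (9,2)
step 5: (55, 12)  from 1·(32,7) + (23,5)
→ (55, 12).  Check: 55²=3025, 21·12²=3024, difference 1.
(55+12√21)^2 = 6049 + 1320√21
(55+12√21)^3 = 665335 + 145188√21
(55+12√21)^4 = 73180801 + 15969360√21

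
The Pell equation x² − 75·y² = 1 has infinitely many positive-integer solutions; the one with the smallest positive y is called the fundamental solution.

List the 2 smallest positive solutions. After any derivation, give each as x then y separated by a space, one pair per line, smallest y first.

26 3
1351 156

d=75: √d = [8; 1,1,1,16] (ℓ=4, even), read p_3/q_3
k=0  a_k=8  p_k/q_k = 8/1
…
k=2  a_k=1  p_k/q_k = 17/2
k=3  a_k=1  p_k/q_k = 26/3
(x₁, y₁) = (26, 3);  26² − 75·3² = 1 ✓
k=2:  x_2 = 26·26+75·3·3 = 1351,  y_2 = 26·3+3·26 = 156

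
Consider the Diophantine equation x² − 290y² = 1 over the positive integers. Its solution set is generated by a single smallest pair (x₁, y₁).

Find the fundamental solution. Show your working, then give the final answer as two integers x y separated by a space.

√290 = [17; 34, …], period ℓ=1 (odd) → k=1
a_0=17:  p_0=17·1+0=17,  q_0=17·0+1=1
a_1=34:  p_1=34·17+1=579,  q_1=34·1+0=34
→ (579, 34).  Check: 579²=335241, 290·34²=335240, difference 1.

579 34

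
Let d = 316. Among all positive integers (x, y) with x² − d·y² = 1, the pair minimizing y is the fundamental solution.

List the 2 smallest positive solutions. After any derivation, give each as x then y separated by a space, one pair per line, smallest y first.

12799 720
327628801 18430560

[17; 1,3,2,8,2,3,1,34] for √316; ℓ=8 ⇒ convergent index 7
a_0=17:  p_0=17·1+0=17,  q_0=17·0+1=1
…
a_2=3:  p_2=3·18+17=71,  q_2=3·1+1=4
…
a_4=8:  p_4=8·160+71=1351,  q_4=8·9+4=76
a_5=2:  p_5=2·1351+160=2862,  q_5=2·76+9=161
a_6=3:  p_6=3·2862+1351=9937,  q_6=3·161+76=559
a_7=1:  p_7=1·9937+2862=12799,  q_7=1·559+161=720
fundamental: x₁=12799, y₁=720  (since 163814401 − 316·518400 = 1)
k=2:  x_2 = 12799·12799+316·720·720 = 327628801,  y_2 = 12799·720+720·12799 = 18430560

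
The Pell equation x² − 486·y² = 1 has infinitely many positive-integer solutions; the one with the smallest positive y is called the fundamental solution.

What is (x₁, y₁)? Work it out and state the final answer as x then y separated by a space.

485 22

d=486: √d = [22; 22,44] (ℓ=2, even), read p_1/q_1
step 0: (22, 1)  from 22·(1,0) + (0,1)
step 1: (485, 22)  from 22·(22,1) + (1,0)
fundamental: x₁=485, y₁=22  (since 235225 − 486·484 = 1)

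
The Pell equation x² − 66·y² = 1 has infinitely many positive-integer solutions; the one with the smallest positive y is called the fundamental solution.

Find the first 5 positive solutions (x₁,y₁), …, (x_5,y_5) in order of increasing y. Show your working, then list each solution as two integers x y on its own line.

√66 → a₀=8, period (8,16); ℓ=2 even so k=1
i=0: a=8 ⇒ p=8, q=1
i=1: a=8 ⇒ p=65, q=8
→ (65, 8).  Check: 65²=4225, 66·8²=4224, difference 1.
n=2: (65,8)∘(65,8) = (65·65+66·8·8, 65·8+8·65) = (8449,1040)
n=3: (8449,1040)∘(65,8) = (65·8449+66·8·1040, 65·1040+8·8449) = (1098305,135192)
n=4: (1098305,135192)∘(65,8) = (65·1098305+66·8·135192, 65·135192+8·1098305) = (142771201,17573920)
n=5: (142771201,17573920)∘(65,8) = (65·142771201+66·8·17573920, 65·17573920+8·142771201) = (18559157825,2284474408)

65 8
8449 1040
1098305 135192
142771201 17573920
18559157825 2284474408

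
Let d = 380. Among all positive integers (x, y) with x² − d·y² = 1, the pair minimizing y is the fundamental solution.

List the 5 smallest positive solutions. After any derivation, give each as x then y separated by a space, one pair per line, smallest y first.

39 2
3041 156
237159 12166
18495361 948792
1442400999 73993610

√380 = [19; 2,38, …], period ℓ=2 (even) → k=1
k=0  a_k=19  p_k/q_k = 19/1
k=1  a_k=2  p_k/q_k = 39/2
(x₁, y₁) = (39, 2);  39² − 380·2² = 1 ✓
k=2:  x_2 = 39·39+380·2·2 = 3041,  y_2 = 39·2+2·39 = 156
k=3:  x_3 = 39·3041+380·2·156 = 237159,  y_3 = 39·156+2·3041 = 12166
k=4:  x_4 = 39·237159+380·2·12166 = 18495361,  y_4 = 39·12166+2·237159 = 948792
k=5:  x_5 = 39·18495361+380·2·948792 = 1442400999,  y_5 = 39·948792+2·18495361 = 73993610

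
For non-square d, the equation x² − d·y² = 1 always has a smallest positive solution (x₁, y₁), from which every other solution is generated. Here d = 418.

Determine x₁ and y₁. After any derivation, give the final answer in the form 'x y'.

33857 1656

[20; 2,4,20,4,2,40] for √418; ℓ=6 ⇒ convergent index 5
step 0: (20, 1)  from 20·(1,0) + (0,1)
…
step 4: (15068, 737)  from 4·(3721,182) + (184,9)
step 5: (33857, 1656)  from 2·(15068,737) + (3721,182)
(x₁, y₁) = (33857, 1656);  33857² − 418·1656² = 1 ✓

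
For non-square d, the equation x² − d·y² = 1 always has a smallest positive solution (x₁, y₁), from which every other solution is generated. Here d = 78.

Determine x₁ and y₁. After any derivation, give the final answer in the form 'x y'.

53 6

[8; 1,4,1,16] for √78; ℓ=4 ⇒ convergent index 3
k=0  a_k=8  p_k/q_k = 8/1
…
k=2  a_k=4  p_k/q_k = 44/5
k=3  a_k=1  p_k/q_k = 53/6
→ (53, 6).  Check: 53²=2809, 78·6²=2808, difference 1.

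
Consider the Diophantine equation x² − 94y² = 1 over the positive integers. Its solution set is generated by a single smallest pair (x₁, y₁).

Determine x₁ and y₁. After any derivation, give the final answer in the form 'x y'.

√94 → a₀=9, period (1,2,3,1,1,…,2,1,18); ℓ=16 even so k=15
step 0: (9, 1)  from 9·(1,0) + (0,1)
step 1: (10, 1)  from 1·(9,1) + (1,0)
…
step 9: (14417, 1487)  from 1·(12953,1336) + (1464,151)
step 10: (85038, 8771)  from 5·(14417,1487) + (12953,1336)
step 11: (99455, 10258)  from 1·(85038,8771) + (14417,1487)
step 12: (184493, 19029)  from 1·(99455,10258) + (85038,8771)
step 13: (652934, 67345)  from 3·(184493,19029) + (99455,10258)
step 14: (1490361, 153719)  from 2·(652934,67345) + (184493,19029)
step 15: (2143295, 221064)  from 1·(1490361,153719) + (652934,67345)
(x₁, y₁) = (2143295, 221064);  2143295² − 94·221064² = 1 ✓

2143295 221064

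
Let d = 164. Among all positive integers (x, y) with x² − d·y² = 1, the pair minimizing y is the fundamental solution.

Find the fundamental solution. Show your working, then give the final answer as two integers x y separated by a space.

√164 → a₀=12, period (1,4,6,4,1,24); ℓ=6 even so k=5
a_0=12:  p_0=12·1+0=12,  q_0=12·0+1=1
…
a_2=4:  p_2=4·13+12=64,  q_2=4·1+1=5
…
a_4=4:  p_4=4·397+64=1652,  q_4=4·31+5=129
a_5=1:  p_5=1·1652+397=2049,  q_5=1·129+31=160
fundamental: x₁=2049, y₁=160  (since 4198401 − 164·25600 = 1)

2049 160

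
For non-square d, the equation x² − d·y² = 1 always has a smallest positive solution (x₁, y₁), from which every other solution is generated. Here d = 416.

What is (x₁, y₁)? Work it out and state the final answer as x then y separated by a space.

5201 255

√416 → a₀=20, period (2,1,1,9,1,1,2,40); ℓ=8 even so k=7
k=0  a_k=20  p_k/q_k = 20/1
k=1  a_k=2  p_k/q_k = 41/2
k=2  a_k=1  p_k/q_k = 61/3
…
k=4  a_k=9  p_k/q_k = 979/48
k=5  a_k=1  p_k/q_k = 1081/53
k=6  a_k=1  p_k/q_k = 2060/101
k=7  a_k=2  p_k/q_k = 5201/255
(x₁, y₁) = (5201, 255);  5201² − 416·255² = 1 ✓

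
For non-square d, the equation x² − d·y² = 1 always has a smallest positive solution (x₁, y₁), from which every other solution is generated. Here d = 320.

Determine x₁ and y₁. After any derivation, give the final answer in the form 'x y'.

√320 = [17; 1,7,1,34, …], period ℓ=4 (even) → k=3
i=0: a=17 ⇒ p=17, q=1
…
i=2: a=7 ⇒ p=143, q=8
i=3: a=1 ⇒ p=161, q=9
→ (161, 9).  Check: 161²=25921, 320·9²=25920, difference 1.

161 9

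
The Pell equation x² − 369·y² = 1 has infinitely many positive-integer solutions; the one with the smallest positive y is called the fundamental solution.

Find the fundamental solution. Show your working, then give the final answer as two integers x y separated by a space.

8396801 437120

d=369: √d = [19; 4,1,3,2,7,4,7,2,3,1,4,38] (ℓ=12, even), read p_11/q_11
k=0  a_k=19  p_k/q_k = 19/1
…
k=2  a_k=1  p_k/q_k = 96/5
…
k=4  a_k=2  p_k/q_k = 826/43
k=5  a_k=7  p_k/q_k = 6147/320
…
k=9  a_k=3  p_k/q_k = 1364557/71036
k=10  a_k=1  p_k/q_k = 1758061/91521
k=11  a_k=4  p_k/q_k = 8396801/437120
fundamental: x₁=8396801, y₁=437120  (since 70506267033601 − 369·191073894400 = 1)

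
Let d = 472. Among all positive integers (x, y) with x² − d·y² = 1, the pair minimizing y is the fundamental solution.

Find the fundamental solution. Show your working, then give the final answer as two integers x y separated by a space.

306917 14127

√472 = [21; 1,2,1,1,1,…,2,1,42, …], period ℓ=14 (even) → k=13
a_0=21:  p_0=21·1+0=21,  q_0=21·0+1=1
…
a_3=1:  p_3=1·65+22=87,  q_3=1·3+1=4
a_4=1:  p_4=1·87+65=152,  q_4=1·4+3=7
a_5=1:  p_5=1·152+87=239,  q_5=1·7+4=11
a_6=4:  p_6=4·239+152=1108,  q_6=4·11+7=51
a_7=5:  p_7=5·1108+239=5779,  q_7=5·51+11=266
…
a_9=1:  p_9=1·24224+5779=30003,  q_9=1·1115+266=1381
a_10=1:  p_10=1·30003+24224=54227,  q_10=1·1381+1115=2496
a_11=1:  p_11=1·54227+30003=84230,  q_11=1·2496+1381=3877
a_12=2:  p_12=2·84230+54227=222687,  q_12=2·3877+2496=10250
a_13=1:  p_13=1·222687+84230=306917,  q_13=1·10250+3877=14127
fundamental: x₁=306917, y₁=14127  (since 94198044889 − 472·199572129 = 1)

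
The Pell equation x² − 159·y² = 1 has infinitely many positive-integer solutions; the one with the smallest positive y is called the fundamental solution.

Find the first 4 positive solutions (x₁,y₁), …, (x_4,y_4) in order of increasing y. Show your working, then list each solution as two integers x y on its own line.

√159 = [12; 1,1,1,1,3,1,1,1,1,24, …], period ℓ=10 (even) → k=9
a_0=12:  p_0=12·1+0=12,  q_0=12·0+1=1
a_1=1:  p_1=1·12+1=13,  q_1=1·1+0=1
…
a_4=1:  p_4=1·38+25=63,  q_4=1·3+2=5
a_5=3:  p_5=3·63+38=227,  q_5=3·5+3=18
a_6=1:  p_6=1·227+63=290,  q_6=1·18+5=23
a_7=1:  p_7=1·290+227=517,  q_7=1·23+18=41
a_8=1:  p_8=1·517+290=807,  q_8=1·41+23=64
a_9=1:  p_9=1·807+517=1324,  q_9=1·64+41=105
fundamental: x₁=1324, y₁=105  (since 1752976 − 159·11025 = 1)
n=2: (1324,105)∘(1324,105) = (1324·1324+159·105·105, 1324·105+105·1324) = (3505951,278040)
n=3: (3505951,278040)∘(1324,105) = (1324·3505951+159·105·278040, 1324·278040+105·3505951) = (9283756924,736249815)
n=4: (9283756924,736249815)∘(1324,105) = (1324·9283756924+159·105·736249815, 1324·736249815+105·9283756924) = (24583384828801,1949589232080)

1324 105
3505951 278040
9283756924 736249815
24583384828801 1949589232080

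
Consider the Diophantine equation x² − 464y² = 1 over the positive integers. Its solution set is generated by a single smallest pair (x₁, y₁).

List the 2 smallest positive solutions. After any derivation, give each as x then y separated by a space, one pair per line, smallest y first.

√464 → a₀=21, period (1,1,5,1,1,1,5,1,1,42); ℓ=10 even so k=9
a_0=21:  p_0=21·1+0=21,  q_0=21·0+1=1
…
a_3=5:  p_3=5·43+22=237,  q_3=5·2+1=11
…
a_8=1:  p_8=1·4502+797=5299,  q_8=1·209+37=246
a_9=1:  p_9=1·5299+4502=9801,  q_9=1·246+209=455
→ (9801, 455).  Check: 9801²=96059601, 464·455²=96059600, difference 1.
k=2:  x_2 = 9801·9801+464·455·455 = 192119201,  y_2 = 9801·455+455·9801 = 8918910

9801 455
192119201 8918910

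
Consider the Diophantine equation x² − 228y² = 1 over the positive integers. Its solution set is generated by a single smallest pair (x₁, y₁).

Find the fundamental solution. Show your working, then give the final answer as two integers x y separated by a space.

√228 → a₀=15, period (10,30); ℓ=2 even so k=1
k=0  a_k=15  p_k/q_k = 15/1
k=1  a_k=10  p_k/q_k = 151/10
(x₁, y₁) = (151, 10);  151² − 228·10² = 1 ✓

151 10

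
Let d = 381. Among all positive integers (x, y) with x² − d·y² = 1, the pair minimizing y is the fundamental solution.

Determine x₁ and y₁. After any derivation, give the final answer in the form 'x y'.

1015 52

[19; 1,1,12,1,1,38] for √381; ℓ=6 ⇒ convergent index 5
a_0=19:  p_0=19·1+0=19,  q_0=19·0+1=1
a_1=1:  p_1=1·19+1=20,  q_1=1·1+0=1
…
a_4=1:  p_4=1·488+39=527,  q_4=1·25+2=27
a_5=1:  p_5=1·527+488=1015,  q_5=1·27+25=52
→ (1015, 52).  Check: 1015²=1030225, 381·52²=1030224, difference 1.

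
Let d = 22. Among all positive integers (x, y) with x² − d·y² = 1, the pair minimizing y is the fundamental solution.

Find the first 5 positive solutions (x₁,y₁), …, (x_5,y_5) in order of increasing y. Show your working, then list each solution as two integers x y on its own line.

[4; 1,2,4,2,1,8] for √22; ℓ=6 ⇒ convergent index 5
k=0  a_k=4  p_k/q_k = 4/1
k=1  a_k=1  p_k/q_k = 5/1
…
k=4  a_k=2  p_k/q_k = 136/29
k=5  a_k=1  p_k/q_k = 197/42
→ (197, 42).  Check: 197²=38809, 22·42²=38808, difference 1.
(197+42√22)^2 = 77617 + 16548√22
(197+42√22)^3 = 30580901 + 6519870√22
(197+42√22)^4 = 12048797377 + 2568812232√22
(197+42√22)^5 = 4747195585637 + 1012105499538√22

197 42
77617 16548
30580901 6519870
12048797377 2568812232
4747195585637 1012105499538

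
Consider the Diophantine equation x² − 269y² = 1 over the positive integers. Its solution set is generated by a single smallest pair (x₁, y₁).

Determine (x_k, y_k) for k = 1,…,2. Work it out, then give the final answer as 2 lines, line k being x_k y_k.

√269 → a₀=16, period (2,2,32); ℓ=3 odd so k=5
k=0  a_k=16  p_k/q_k = 16/1
…
k=2  a_k=2  p_k/q_k = 82/5
k=3  a_k=32  p_k/q_k = 2657/162
k=4  a_k=2  p_k/q_k = 5396/329
k=5  a_k=2  p_k/q_k = 13449/820
→ (13449, 820).  Check: 13449²=180875601, 269·820²=180875600, difference 1.
n=2: (13449,820)∘(13449,820) = (13449·13449+269·820·820, 13449·820+820·13449) = (361751201,22056360)

13449 820
361751201 22056360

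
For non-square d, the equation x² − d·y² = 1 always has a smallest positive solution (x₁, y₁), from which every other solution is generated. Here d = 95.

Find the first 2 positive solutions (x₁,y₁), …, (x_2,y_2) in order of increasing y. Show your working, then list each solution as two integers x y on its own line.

39 4
3041 312

d=95: √d = [9; 1,2,1,18] (ℓ=4, even), read p_3/q_3
step 0: (9, 1)  from 9·(1,0) + (0,1)
…
step 2: (29, 3)  from 2·(10,1) + (9,1)
step 3: (39, 4)  from 1·(29,3) + (10,1)
(x₁, y₁) = (39, 4);  39² − 95·4² = 1 ✓
(39+4√95)^2 = 3041 + 312√95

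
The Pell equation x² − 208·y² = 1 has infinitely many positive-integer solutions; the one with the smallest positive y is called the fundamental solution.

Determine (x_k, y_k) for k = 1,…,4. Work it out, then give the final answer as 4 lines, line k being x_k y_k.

√208 → a₀=14, period (2,2,1,2,2,28); ℓ=6 even so k=5
k=0  a_k=14  p_k/q_k = 14/1
k=1  a_k=2  p_k/q_k = 29/2
…
k=4  a_k=2  p_k/q_k = 274/19
k=5  a_k=2  p_k/q_k = 649/45
fundamental: x₁=649, y₁=45  (since 421201 − 208·2025 = 1)
k=2:  x_2 = 649·649+208·45·45 = 842401,  y_2 = 649·45+45·649 = 58410
k=3:  x_3 = 649·842401+208·45·58410 = 1093435849,  y_3 = 649·58410+45·842401 = 75816135
k=4:  x_4 = 649·1093435849+208·45·75816135 = 1419278889601,  y_4 = 649·75816135+45·1093435849 = 98409284820

649 45
842401 58410
1093435849 75816135
1419278889601 98409284820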